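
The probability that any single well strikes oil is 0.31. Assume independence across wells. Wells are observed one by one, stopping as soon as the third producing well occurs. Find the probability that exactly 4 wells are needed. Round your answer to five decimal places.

Y = trial on which the third success occurs; negative binomial, r=3, p=0.31.
P(Y=4) = C(3,2) · p^3 · (1−p)^1
= 3 · 0.029791 · 0.69 = 0.0616674

0.06167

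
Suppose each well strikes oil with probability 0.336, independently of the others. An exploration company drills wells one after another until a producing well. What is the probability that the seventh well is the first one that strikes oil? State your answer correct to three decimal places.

0.029

Geometric (trials to first success), p = 0.336.
P(Y = 7) = (1−p)^6 · p = 0.085705 · 0.336 = 0.02880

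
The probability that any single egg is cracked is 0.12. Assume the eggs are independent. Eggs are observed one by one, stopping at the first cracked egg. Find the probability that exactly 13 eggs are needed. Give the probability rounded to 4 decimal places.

0.0259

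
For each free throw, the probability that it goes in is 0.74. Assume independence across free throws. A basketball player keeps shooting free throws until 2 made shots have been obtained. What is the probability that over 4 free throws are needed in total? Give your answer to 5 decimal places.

0.05659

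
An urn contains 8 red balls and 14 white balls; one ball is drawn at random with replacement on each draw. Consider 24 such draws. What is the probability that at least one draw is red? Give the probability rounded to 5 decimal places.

0.99998

P(at least one) = 1 − P(none) = 1 − (1 − 0.363636)^24
= 1 − 0.0000195 = 0.9999805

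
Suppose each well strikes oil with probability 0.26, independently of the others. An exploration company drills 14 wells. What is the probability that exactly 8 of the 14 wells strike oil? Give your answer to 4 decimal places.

0.0103

X ~ Binomial(n=14, p=0.26).
P(X=8) = C(14,8) · p^8 · (1−p)^6
= 3003 · 2.0883e-05 · 0.16421 = 0.010298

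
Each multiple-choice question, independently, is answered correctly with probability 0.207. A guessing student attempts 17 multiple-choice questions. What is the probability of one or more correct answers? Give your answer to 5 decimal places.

0.98061

P(at least one) = 1 − P(none) = 1 − (1 − 0.207)^17
= 1 − 0.0193930 = 0.9806070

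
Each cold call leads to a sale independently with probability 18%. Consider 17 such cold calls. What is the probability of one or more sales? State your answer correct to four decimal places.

0.9657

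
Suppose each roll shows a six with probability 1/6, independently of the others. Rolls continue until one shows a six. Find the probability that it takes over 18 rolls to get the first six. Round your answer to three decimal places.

Y = number of rolls to the first success; geometric, p = 0.166667.
P(Y > 18) = P(first 18 all fail) = (1−p)^18 = 0.03756

0.038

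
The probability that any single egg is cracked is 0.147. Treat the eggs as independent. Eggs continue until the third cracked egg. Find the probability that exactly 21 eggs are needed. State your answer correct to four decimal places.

0.0345

Y = trial on which the third success occurs; negative binomial, r=3, p=0.147.
P(Y=21) = C(20,2) · p^3 · (1−p)^18
= 190 · 0.0031765 · 0.057159 = 0.034498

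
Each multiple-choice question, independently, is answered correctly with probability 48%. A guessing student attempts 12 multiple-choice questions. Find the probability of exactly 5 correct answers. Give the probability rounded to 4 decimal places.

X ~ Binomial(n=12, p=0.48).
P(X=5) = C(12,5) · p^5 · (1−p)^7
= 792 · 0.02548 · 0.010281 = 0.207470

0.2075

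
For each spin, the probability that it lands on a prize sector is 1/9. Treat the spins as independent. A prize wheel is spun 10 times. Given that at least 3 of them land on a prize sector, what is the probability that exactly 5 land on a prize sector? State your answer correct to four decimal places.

0.0261

X ~ Binomial(10, 0.111111). Want P(X=5 | X≥3) = P(X=5) / P(X≥3).
P(X=5) = C(10,5)·0.111111^5·0.888889^5 = 0.002368
P(X≥3) = 1 − 0.307946 − 0.384933 − 0.216525 = 0.090597
Ratio = 0.002368 / 0.090597 = 0.026140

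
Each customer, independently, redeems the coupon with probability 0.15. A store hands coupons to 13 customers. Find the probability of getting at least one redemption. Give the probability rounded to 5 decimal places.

P(at least one) = 1 − P(none) = 1 − (1 − 0.15)^13
= 1 − 0.1209055 = 0.8790945

0.87909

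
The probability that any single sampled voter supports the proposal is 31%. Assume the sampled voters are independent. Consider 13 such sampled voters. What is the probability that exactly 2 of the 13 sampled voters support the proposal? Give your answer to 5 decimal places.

0.12652

X ~ Binomial(n=13, p=0.31).
P(X=2) = C(13,2) · p^2 · (1−p)^11
= 78 · 0.0961 · 0.016879 = 0.1265197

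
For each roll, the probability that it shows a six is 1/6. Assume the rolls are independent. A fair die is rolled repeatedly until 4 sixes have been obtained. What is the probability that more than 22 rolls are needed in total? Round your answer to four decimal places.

0.4884

Needing more than 22 rolls ⇔ fewer than 4 successes in the first 22. With X ~ Binomial(22, 0.166667), P(Y > 22) = P(X ≤ 3).
  k=0: C(22,0)·0.166667^0·0.833333^22 = 0.018114
  k=1: C(22,1)·0.166667^1·0.833333^21 = 0.079701
  k=2: C(22,2)·0.166667^2·0.833333^20 = 0.167373
  k=3: C(22,3)·0.166667^3·0.833333^19 = 0.223164
P(X ≤ 3) = 0.488351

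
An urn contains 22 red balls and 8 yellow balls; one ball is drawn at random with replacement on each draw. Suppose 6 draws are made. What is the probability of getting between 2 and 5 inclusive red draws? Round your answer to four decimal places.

X ~ Binomial(6, 0.733333); P(2 ≤ X ≤ 5) = Σ C(6,k) p^k (1−p)^(6−k) over k:
  k=2: C(6,2)·0.733333^2·0.266667^4 = 0.040791
  k=3: C(6,3)·0.733333^3·0.266667^3 = 0.149569
  k=4: C(6,4)·0.733333^4·0.266667^2 = 0.308485
  k=5: C(6,5)·0.733333^5·0.266667^1 = 0.339334
Total = 0.838179

0.8382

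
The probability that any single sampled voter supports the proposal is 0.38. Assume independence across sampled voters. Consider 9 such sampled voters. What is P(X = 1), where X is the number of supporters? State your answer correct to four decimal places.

0.0747

X ~ Binomial(n=9, p=0.38).
P(X=1) = C(9,1) · p^1 · (1−p)^8
= 9 · 0.38 · 0.021834 = 0.074672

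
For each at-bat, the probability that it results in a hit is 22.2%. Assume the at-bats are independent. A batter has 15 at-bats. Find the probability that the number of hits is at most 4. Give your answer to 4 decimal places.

X ~ Binomial(15, 0.222); P(X ≤ 4) = Σ C(15,k) p^k (1−p)^(15−k) over k:
  k=0: C(15,0)·0.222^0·0.778^15 = 0.023158
  k=1: C(15,1)·0.222^1·0.778^14 = 0.099119
  k=2: C(15,2)·0.222^2·0.778^13 = 0.197984
  k=3: C(15,3)·0.222^3·0.778^12 = 0.244808
  k=4: C(15,4)·0.222^4·0.778^11 = 0.209566
Total = 0.774635

0.7746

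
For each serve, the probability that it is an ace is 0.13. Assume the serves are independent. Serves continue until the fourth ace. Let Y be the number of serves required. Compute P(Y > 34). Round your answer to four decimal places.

0.3388

Needing more than 34 serves ⇔ fewer than 4 successes in the first 34. With X ~ Binomial(34, 0.13), P(Y > 34) = P(X ≤ 3).
  k=0: C(34,0)·0.13^0·0.87^34 = 0.008783
  k=1: C(34,1)·0.13^1·0.87^33 = 0.044623
  k=2: C(34,2)·0.13^2·0.87^32 = 0.110018
  k=3: C(34,3)·0.13^3·0.87^31 = 0.175355
P(X ≤ 3) = 0.338780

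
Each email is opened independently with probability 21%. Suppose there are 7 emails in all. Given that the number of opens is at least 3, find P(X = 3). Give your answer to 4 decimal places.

0.7621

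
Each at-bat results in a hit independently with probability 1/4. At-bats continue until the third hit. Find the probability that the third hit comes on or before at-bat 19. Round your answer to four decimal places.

0.8887

Finishing within 19 at-bats ⇔ at least 3 successes in the first 19. With X ~ Binomial(19, 0.25), P(Y ≤ 19) = 1 − P(X ≤ 2).
  k=0: C(19,0)·0.25^0·0.75^19 = 0.004228
  k=1: C(19,1)·0.25^1·0.75^18 = 0.026779
  k=2: C(19,2)·0.25^2·0.75^17 = 0.080337
1 − 0.111345 = 0.888655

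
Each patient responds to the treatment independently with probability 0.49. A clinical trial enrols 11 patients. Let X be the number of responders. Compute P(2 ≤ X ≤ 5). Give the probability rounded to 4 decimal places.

0.5200

X ~ Binomial(11, 0.49); P(2 ≤ X ≤ 5) = Σ C(11,k) p^k (1−p)^(11−k) over k:
  k=2: C(11,2)·0.49^2·0.51^9 = 0.030824
  k=3: C(11,3)·0.49^3·0.51^8 = 0.088845
  k=4: C(11,4)·0.49^4·0.51^7 = 0.170722
  k=5: C(11,5)·0.49^5·0.51^6 = 0.229638
Total = 0.520029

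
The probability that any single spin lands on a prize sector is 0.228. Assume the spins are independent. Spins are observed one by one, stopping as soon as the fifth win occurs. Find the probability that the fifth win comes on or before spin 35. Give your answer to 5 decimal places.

0.92654

Finishing within 35 spins ⇔ at least 5 successes in the first 35. With X ~ Binomial(35, 0.228), P(Y ≤ 35) = 1 − P(X ≤ 4).
  k=0: C(35,0)·0.228^0·0.772^35 = 0.0001166
  k=1: C(35,1)·0.228^1·0.772^34 = 0.0012050
  k=2: C(35,2)·0.228^2·0.772^33 = 0.0060500
  k=3: C(35,3)·0.228^3·0.772^32 = 0.0196548
  k=4: C(35,4)·0.228^4·0.772^31 = 0.0464382
1 − 0.0734646 = 0.9265354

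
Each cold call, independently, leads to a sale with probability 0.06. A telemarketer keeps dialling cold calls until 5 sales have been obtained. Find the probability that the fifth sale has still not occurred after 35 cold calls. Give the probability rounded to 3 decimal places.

0.944

Needing more than 35 cold calls ⇔ fewer than 5 successes in the first 35. With X ~ Binomial(35, 0.06), P(Y > 35) = P(X ≤ 4).
  k=0: C(35,0)·0.06^0·0.94^35 = 0.11468
  k=1: C(35,1)·0.06^1·0.94^34 = 0.25619
  k=2: C(35,2)·0.06^2·0.94^33 = 0.27800
  k=3: C(35,3)·0.06^3·0.94^32 = 0.19519
  k=4: C(35,4)·0.06^4·0.94^31 = 0.09967
P(X ≤ 4) = 0.94372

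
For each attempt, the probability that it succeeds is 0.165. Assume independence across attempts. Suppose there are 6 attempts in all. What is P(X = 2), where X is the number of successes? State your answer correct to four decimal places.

X ~ Binomial(n=6, p=0.165).
P(X=2) = C(6,2) · p^2 · (1−p)^4
= 15 · 0.027225 · 0.48612 = 0.198520

0.1985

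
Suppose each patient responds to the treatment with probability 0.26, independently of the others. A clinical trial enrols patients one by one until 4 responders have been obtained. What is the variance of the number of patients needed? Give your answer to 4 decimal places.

Y = total patients until the fourth success; negative binomial with r=4, p=0.26.
Var(Y) = r(1−p)/p² = 4·0.74 / 0.26² = 43.786982

43.7870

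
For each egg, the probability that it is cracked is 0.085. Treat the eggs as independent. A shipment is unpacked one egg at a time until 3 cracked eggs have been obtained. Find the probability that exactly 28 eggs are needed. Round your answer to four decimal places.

0.0234

Y = trial on which the third success occurs; negative binomial, r=3, p=0.085.
P(Y=28) = C(27,2) · p^3 · (1−p)^25
= 351 · 0.00061412 · 0.10852 = 0.023393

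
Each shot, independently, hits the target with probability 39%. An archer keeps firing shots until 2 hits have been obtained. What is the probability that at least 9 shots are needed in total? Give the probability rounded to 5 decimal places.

Needing more than 8 shots ⇔ fewer than 2 successes in the first 8. With X ~ Binomial(8, 0.39), P(Y > 8) = P(X ≤ 1).
  k=0: C(8,0)·0.39^0·0.61^8 = 0.0191707
  k=1: C(8,1)·0.39^1·0.61^7 = 0.0980536
P(X ≤ 1) = 0.1172243

0.11722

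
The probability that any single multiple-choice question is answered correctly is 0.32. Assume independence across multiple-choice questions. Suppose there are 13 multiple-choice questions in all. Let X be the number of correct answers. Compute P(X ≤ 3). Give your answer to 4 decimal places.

X ~ Binomial(13, 0.32); P(X ≤ 3) = Σ C(13,k) p^k (1−p)^(13−k) over k:
  k=0: C(13,0)·0.32^0·0.68^13 = 0.006647
  k=1: C(13,1)·0.32^1·0.68^12 = 0.040663
  k=2: C(13,2)·0.32^2·0.68^11 = 0.114813
  k=3: C(13,3)·0.32^3·0.68^10 = 0.198109
Total = 0.360233

0.3602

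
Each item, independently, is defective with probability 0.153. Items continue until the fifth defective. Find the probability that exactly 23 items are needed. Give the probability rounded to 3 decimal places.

0.031

Y = trial on which the fifth success occurs; negative binomial, r=5, p=0.153.
P(Y=23) = C(22,4) · p^5 · (1−p)^18
= 7315 · 8.3841e-05 · 0.050339 = 0.03087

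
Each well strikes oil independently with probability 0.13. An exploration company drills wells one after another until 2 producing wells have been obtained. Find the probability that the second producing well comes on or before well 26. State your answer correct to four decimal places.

0.8693

Finishing within 26 wells ⇔ at least 2 successes in the first 26. With X ~ Binomial(26, 0.13), P(Y ≤ 26) = 1 − P(X ≤ 1).
  k=0: C(26,0)·0.13^0·0.87^26 = 0.026761
  k=1: C(26,1)·0.13^1·0.87^25 = 0.103968
1 − 0.130728 = 0.869272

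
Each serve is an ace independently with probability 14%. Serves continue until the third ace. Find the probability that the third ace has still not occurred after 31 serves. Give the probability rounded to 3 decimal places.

Needing more than 31 serves ⇔ fewer than 3 successes in the first 31. With X ~ Binomial(31, 0.14), P(Y > 31) = P(X ≤ 2).
  k=0: C(31,0)·0.14^0·0.86^31 = 0.00932
  k=1: C(31,1)·0.14^1·0.86^30 = 0.04704
  k=2: C(31,2)·0.14^2·0.86^29 = 0.11486
P(X ≤ 2) = 0.17122

0.171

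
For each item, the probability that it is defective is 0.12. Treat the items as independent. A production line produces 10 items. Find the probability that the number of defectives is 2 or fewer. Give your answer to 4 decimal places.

0.8913

X ~ Binomial(10, 0.12); P(X ≤ 2) = Σ C(10,k) p^k (1−p)^(10−k) over k:
  k=0: C(10,0)·0.12^0·0.88^10 = 0.278501
  k=1: C(10,1)·0.12^1·0.88^9 = 0.379774
  k=2: C(10,2)·0.12^2·0.88^8 = 0.233043
Total = 0.891318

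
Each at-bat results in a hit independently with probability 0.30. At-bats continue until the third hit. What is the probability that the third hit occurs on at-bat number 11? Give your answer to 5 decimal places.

0.07004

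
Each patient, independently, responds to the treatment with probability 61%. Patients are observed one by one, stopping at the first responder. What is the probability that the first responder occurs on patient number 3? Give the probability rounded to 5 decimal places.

0.09278

Geometric (trials to first success), p = 0.61.
P(Y = 3) = (1−p)^2 · p = 0.1521 · 0.61 = 0.0927810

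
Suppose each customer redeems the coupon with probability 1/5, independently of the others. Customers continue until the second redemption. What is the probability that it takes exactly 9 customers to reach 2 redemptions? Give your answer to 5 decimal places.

Y = trial on which the second success occurs; negative binomial, r=2, p=0.20.
P(Y=9) = C(8,1) · p^2 · (1−p)^7
= 8 · 0.04 · 0.20972 = 0.0671089

0.06711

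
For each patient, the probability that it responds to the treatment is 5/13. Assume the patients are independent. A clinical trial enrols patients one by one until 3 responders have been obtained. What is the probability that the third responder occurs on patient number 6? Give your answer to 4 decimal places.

0.1326

Y = trial on which the third success occurs; negative binomial, r=3, p=0.384615.
P(Y=6) = C(5,2) · p^3 · (1−p)^3
= 10 · 0.056896 · 0.23305 = 0.132593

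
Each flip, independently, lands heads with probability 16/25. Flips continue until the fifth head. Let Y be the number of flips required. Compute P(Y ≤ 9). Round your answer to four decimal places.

0.8110

Finishing within 9 flips ⇔ at least 5 successes in the first 9. With X ~ Binomial(9, 0.64), P(Y ≤ 9) = 1 − P(X ≤ 4).
  k=0: C(9,0)·0.64^0·0.36^9 = 0.000102
  k=1: C(9,1)·0.64^1·0.36^8 = 0.001625
  k=2: C(9,2)·0.64^2·0.36^7 = 0.011555
  k=3: C(9,3)·0.64^3·0.36^6 = 0.047933
  k=4: C(9,4)·0.64^4·0.36^5 = 0.127821
1 − 0.189036 = 0.810964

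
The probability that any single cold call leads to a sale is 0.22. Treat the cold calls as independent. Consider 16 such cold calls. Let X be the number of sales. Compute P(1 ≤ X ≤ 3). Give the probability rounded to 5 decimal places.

X ~ Binomial(16, 0.22); P(1 ≤ X ≤ 3) = Σ C(16,k) p^k (1−p)^(16−k) over k:
  k=1: C(16,1)·0.22^1·0.78^15 = 0.0847153
  k=2: C(16,2)·0.22^2·0.78^14 = 0.1792054
  k=3: C(16,3)·0.22^3·0.78^13 = 0.2358772
Total = 0.4997978

0.49980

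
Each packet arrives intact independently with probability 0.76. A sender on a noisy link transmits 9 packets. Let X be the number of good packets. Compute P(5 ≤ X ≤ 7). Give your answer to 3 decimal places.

0.633

X ~ Binomial(9, 0.76); P(5 ≤ X ≤ 7) = Σ C(9,k) p^k (1−p)^(9−k) over k:
  k=5: C(9,5)·0.76^5·0.24^4 = 0.10599
  k=6: C(9,6)·0.76^6·0.24^3 = 0.22377
  k=7: C(9,7)·0.76^7·0.24^2 = 0.30368
Total = 0.63344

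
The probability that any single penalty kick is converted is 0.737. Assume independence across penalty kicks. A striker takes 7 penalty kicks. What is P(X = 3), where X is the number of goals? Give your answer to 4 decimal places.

0.0670

X ~ Binomial(n=7, p=0.737).
P(X=3) = C(7,3) · p^3 · (1−p)^4
= 35 · 0.40032 · 0.0047844 = 0.067034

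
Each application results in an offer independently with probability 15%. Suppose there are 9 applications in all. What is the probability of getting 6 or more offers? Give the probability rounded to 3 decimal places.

0.001

X ~ Binomial(9, 0.15); P(X ≥ 6) = Σ C(9,k) p^k (1−p)^(9−k) over k:
  k=6: C(9,6)·0.15^6·0.85^3 = 0.00059
  k=7: C(9,7)·0.15^7·0.85^2 = 0.00004
  k=8: C(9,8)·0.15^8·0.85^1 = 0.00000
  k=9: C(9,9)·0.15^9·0.85^0 = 0.00000
Total = 0.00063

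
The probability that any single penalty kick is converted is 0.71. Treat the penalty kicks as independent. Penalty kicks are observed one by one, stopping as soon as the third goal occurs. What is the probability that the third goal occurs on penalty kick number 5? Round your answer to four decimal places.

0.1806

Y = trial on which the third success occurs; negative binomial, r=3, p=0.71.
P(Y=5) = C(4,2) · p^3 · (1−p)^2
= 6 · 0.35791 · 0.0841 = 0.180602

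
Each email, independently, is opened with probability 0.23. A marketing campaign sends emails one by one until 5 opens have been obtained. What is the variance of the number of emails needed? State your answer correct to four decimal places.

72.7788

Y = total emails until the fifth success; negative binomial with r=5, p=0.23.
Var(Y) = r(1−p)/p² = 5·0.77 / 0.23² = 72.778828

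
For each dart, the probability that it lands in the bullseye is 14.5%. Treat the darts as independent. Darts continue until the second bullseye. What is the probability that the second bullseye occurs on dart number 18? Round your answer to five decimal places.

Y = trial on which the second success occurs; negative binomial, r=2, p=0.145.
P(Y=18) = C(17,1) · p^2 · (1−p)^16
= 17 · 0.021025 · 0.081556 = 0.0291503

0.02915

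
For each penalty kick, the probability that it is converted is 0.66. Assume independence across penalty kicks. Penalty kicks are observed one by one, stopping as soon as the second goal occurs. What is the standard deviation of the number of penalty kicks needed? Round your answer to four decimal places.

Y = total penalty kicks until the second success; negative binomial with r=2, p=0.66.
SD(Y) = √[r(1−p)/p²] = √(1.561065) = 1.249426

1.2494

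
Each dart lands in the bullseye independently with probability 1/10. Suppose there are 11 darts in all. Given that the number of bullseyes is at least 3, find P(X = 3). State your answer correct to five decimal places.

0.79305

X ~ Binomial(11, 0.10). Want P(X=3 | X≥3) = P(X=3) / P(X≥3).
P(X=3) = C(11,3)·0.10^3·0.90^8 = 0.0710271
P(X≥3) = 1 − 0.3138106 − 0.3835463 − 0.2130813 = 0.0895619
Ratio = 0.0710271 / 0.0895619 = 0.7930507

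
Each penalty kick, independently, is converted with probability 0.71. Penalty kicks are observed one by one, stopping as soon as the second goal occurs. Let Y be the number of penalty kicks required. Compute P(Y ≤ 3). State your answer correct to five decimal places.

0.79648

Finishing within 3 penalty kicks ⇔ at least 2 successes in the first 3. With X ~ Binomial(3, 0.71), P(Y ≤ 3) = 1 − P(X ≤ 1).
  k=0: C(3,0)·0.71^0·0.29^3 = 0.0243890
  k=1: C(3,1)·0.71^1·0.29^2 = 0.1791330
1 − 0.2035220 = 0.7964780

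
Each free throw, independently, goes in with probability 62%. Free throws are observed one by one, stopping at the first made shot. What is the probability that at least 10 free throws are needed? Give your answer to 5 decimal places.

Y = number of free throws to the first success; geometric, p = 0.62.
P(Y > 9) = P(first 9 all fail) = (1−p)^9 = 0.0001652

0.00017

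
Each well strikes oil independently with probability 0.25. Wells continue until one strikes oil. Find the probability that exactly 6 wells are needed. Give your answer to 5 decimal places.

0.05933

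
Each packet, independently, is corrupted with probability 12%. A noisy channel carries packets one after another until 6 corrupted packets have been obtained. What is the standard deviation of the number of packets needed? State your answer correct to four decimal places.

Y = total packets until the sixth success; negative binomial with r=6, p=0.12.
SD(Y) = √[r(1−p)/p²] = √(366.666667) = 19.148542

19.1485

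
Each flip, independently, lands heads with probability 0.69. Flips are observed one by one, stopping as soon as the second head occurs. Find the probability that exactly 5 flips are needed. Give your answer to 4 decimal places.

Y = trial on which the second success occurs; negative binomial, r=2, p=0.69.
P(Y=5) = C(4,1) · p^2 · (1−p)^3
= 4 · 0.4761 · 0.029791 = 0.056734

0.0567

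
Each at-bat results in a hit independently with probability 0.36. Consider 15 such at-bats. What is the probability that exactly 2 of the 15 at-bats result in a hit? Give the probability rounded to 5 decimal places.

0.04113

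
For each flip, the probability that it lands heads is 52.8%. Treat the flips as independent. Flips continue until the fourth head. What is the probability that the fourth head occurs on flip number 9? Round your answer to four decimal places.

0.1020

Y = trial on which the fourth success occurs; negative binomial, r=4, p=0.528.
P(Y=9) = C(8,3) · p^4 · (1−p)^5
= 56 · 0.077721 · 0.023427 = 0.101961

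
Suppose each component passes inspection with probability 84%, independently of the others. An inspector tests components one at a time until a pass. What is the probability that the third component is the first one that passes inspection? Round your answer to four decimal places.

Geometric (trials to first success), p = 0.84.
P(Y = 3) = (1−p)^2 · p = 0.0256 · 0.84 = 0.021504

0.0215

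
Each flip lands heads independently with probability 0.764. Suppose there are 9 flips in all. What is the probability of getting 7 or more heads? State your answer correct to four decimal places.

X ~ Binomial(9, 0.764); P(X ≥ 7) = Σ C(9,k) p^k (1−p)^(9−k) over k:
  k=7: C(9,7)·0.764^7·0.236^2 = 0.304635
  k=8: C(9,8)·0.764^8·0.236^1 = 0.246548
  k=9: C(9,9)·0.764^9·0.236^0 = 0.088683
Total = 0.639866

0.6399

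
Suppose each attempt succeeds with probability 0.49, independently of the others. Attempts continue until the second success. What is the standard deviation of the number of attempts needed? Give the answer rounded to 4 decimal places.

Y = total attempts until the second success; negative binomial with r=2, p=0.49.
SD(Y) = √[r(1−p)/p²] = √(4.248230) = 2.061123

2.0611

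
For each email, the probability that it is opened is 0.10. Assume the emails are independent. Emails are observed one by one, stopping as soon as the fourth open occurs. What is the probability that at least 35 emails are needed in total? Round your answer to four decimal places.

Needing more than 34 emails ⇔ fewer than 4 successes in the first 34. With X ~ Binomial(34, 0.10), P(Y > 34) = P(X ≤ 3).
  k=0: C(34,0)·0.10^0·0.90^34 = 0.027813
  k=1: C(34,1)·0.10^1·0.90^33 = 0.105071
  k=2: C(34,2)·0.10^2·0.90^32 = 0.192630
  k=3: C(34,3)·0.10^3·0.90^31 = 0.228302
P(X ≤ 3) = 0.553815

0.5538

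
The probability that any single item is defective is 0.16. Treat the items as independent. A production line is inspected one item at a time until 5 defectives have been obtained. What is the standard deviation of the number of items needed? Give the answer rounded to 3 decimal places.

12.809

Y = total items until the fifth success; negative binomial with r=5, p=0.16.
SD(Y) = √[r(1−p)/p²] = √(164.06250) = 12.80869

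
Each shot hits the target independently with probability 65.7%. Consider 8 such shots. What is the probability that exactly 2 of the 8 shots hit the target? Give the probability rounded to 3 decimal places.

0.020

X ~ Binomial(n=8, p=0.657).
P(X=2) = C(8,2) · p^2 · (1−p)^6
= 28 · 0.43165 · 0.0016284 = 0.01968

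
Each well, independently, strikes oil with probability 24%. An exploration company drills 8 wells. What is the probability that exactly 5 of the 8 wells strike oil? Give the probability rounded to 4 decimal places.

X ~ Binomial(n=8, p=0.24).
P(X=5) = C(8,5) · p^5 · (1−p)^3
= 56 · 0.00079626 · 0.43898 = 0.019574

0.0196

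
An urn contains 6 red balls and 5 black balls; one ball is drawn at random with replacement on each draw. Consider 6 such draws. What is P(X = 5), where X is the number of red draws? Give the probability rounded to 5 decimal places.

X ~ Binomial(n=6, p=0.545455).
P(X=5) = C(6,5) · p^5 · (1−p)^1
= 6 · 0.048283 · 0.45455 = 0.1316805

0.13168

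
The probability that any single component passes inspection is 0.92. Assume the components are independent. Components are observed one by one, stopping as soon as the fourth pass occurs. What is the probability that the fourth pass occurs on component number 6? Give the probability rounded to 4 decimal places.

0.0458

Y = trial on which the fourth success occurs; negative binomial, r=4, p=0.92.
P(Y=6) = C(5,3) · p^4 · (1−p)^2
= 10 · 0.71639 · 0.0064 = 0.045849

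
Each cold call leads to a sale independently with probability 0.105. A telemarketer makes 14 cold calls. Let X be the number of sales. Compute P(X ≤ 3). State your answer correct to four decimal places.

X ~ Binomial(14, 0.105); P(X ≤ 3) = Σ C(14,k) p^k (1−p)^(14−k) over k:
  k=0: C(14,0)·0.105^0·0.895^14 = 0.211603
  k=1: C(14,1)·0.105^1·0.895^13 = 0.347550
  k=2: C(14,2)·0.105^2·0.895^12 = 0.265031
  k=3: C(14,3)·0.105^3·0.895^11 = 0.124372
Total = 0.948556

0.9486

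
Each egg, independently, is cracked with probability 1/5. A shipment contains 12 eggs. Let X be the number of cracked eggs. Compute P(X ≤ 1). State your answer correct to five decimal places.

0.27488

X ~ Binomial(12, 0.20); P(X ≤ 1) = Σ C(12,k) p^k (1−p)^(12−k) over k:
  k=0: C(12,0)·0.20^0·0.80^12 = 0.0687195
  k=1: C(12,1)·0.20^1·0.80^11 = 0.2061584
Total = 0.2748779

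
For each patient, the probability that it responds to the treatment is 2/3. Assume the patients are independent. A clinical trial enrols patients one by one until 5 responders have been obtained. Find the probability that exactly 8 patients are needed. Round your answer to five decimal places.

0.17071

Y = trial on which the fifth success occurs; negative binomial, r=5, p=0.666667.
P(Y=8) = C(7,4) · p^5 · (1−p)^3
= 35 · 0.13169 · 0.037037 = 0.1707057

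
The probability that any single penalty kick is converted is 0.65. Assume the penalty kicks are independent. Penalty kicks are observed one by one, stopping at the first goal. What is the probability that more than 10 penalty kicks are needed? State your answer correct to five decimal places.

0.00003

Y = number of penalty kicks to the first success; geometric, p = 0.65.
P(Y > 10) = P(first 10 all fail) = (1−p)^10 = 0.0000276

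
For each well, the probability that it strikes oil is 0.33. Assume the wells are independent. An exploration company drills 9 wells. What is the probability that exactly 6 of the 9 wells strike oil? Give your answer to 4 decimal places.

0.0326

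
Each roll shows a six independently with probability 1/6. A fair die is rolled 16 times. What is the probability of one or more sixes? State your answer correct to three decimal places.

P(at least one) = 1 − P(none) = 1 − (1 − 0.166667)^16
= 1 − 0.05409 = 0.94591

0.946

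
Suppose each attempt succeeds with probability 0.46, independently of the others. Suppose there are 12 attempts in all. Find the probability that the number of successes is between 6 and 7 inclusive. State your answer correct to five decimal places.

X ~ Binomial(12, 0.46); P(6 ≤ X ≤ 7) = Σ C(12,k) p^k (1−p)^(12−k) over k:
  k=6: C(12,6)·0.46^6·0.54^6 = 0.2170609
  k=7: C(12,7)·0.46^7·0.54^5 = 0.1584889
Total = 0.3755497

0.37555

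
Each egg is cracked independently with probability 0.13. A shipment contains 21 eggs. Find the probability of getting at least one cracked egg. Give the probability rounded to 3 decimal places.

0.946

P(at least one) = 1 − P(none) = 1 − (1 − 0.13)^21
= 1 − 0.05369 = 0.94631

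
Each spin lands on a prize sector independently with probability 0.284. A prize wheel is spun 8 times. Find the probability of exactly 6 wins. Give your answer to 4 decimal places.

X ~ Binomial(n=8, p=0.284).
P(X=6) = C(8,6) · p^6 · (1−p)^2
= 28 · 0.0005247 · 0.51266 = 0.007532

0.0075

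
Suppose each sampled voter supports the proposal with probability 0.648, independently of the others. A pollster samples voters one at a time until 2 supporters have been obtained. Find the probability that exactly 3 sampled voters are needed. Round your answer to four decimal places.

Y = trial on which the second success occurs; negative binomial, r=2, p=0.648.
P(Y=3) = C(2,1) · p^2 · (1−p)^1
= 2 · 0.4199 · 0.352 = 0.295612

0.2956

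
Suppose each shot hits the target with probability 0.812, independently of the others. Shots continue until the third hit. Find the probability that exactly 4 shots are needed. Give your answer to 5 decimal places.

Y = trial on which the third success occurs; negative binomial, r=3, p=0.812.
P(Y=4) = C(3,2) · p^3 · (1−p)^1
= 3 · 0.53539 · 0.188 = 0.3019585

0.30196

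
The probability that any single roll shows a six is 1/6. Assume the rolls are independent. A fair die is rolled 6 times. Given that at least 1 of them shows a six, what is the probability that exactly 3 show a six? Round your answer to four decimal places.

0.0806

X ~ Binomial(6, 0.166667). Want P(X=3 | X≥1) = P(X=3) / P(X≥1).
P(X=3) = C(6,3)·0.166667^3·0.833333^3 = 0.053584
P(X≥1) = 1 − 0.334898 = 0.665102
Ratio = 0.053584 / 0.665102 = 0.080565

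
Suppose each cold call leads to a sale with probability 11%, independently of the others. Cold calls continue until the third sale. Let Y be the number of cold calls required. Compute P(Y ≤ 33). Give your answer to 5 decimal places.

Finishing within 33 cold calls ⇔ at least 3 successes in the first 33. With X ~ Binomial(33, 0.11), P(Y ≤ 33) = 1 − P(X ≤ 2).
  k=0: C(33,0)·0.11^0·0.89^33 = 0.0213732
  k=1: C(33,1)·0.11^1·0.89^32 = 0.0871740
  k=2: C(33,2)·0.11^2·0.89^31 = 0.1723890
1 − 0.2809362 = 0.7190638

0.71906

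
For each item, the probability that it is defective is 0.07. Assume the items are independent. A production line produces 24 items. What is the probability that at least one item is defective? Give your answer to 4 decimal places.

P(at least one) = 1 − P(none) = 1 − (1 − 0.07)^24
= 1 − 0.175223 = 0.824777

0.8248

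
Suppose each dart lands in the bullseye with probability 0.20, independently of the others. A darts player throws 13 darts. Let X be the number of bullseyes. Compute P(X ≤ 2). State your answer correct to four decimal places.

X ~ Binomial(13, 0.20); P(X ≤ 2) = Σ C(13,k) p^k (1−p)^(13−k) over k:
  k=0: C(13,0)·0.20^0·0.80^13 = 0.054976
  k=1: C(13,1)·0.20^1·0.80^12 = 0.178671
  k=2: C(13,2)·0.20^2·0.80^11 = 0.268006
Total = 0.501652

0.5017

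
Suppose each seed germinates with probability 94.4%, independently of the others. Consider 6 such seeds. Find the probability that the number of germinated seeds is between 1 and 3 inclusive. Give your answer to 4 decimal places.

X ~ Binomial(6, 0.944); P(1 ≤ X ≤ 3) = Σ C(6,k) p^k (1−p)^(6−k) over k:
  k=1: C(6,1)·0.944^1·0.056^5 = 0.000003
  k=2: C(6,2)·0.944^2·0.056^4 = 0.000131
  k=3: C(6,3)·0.944^3·0.056^3 = 0.002955
Total = 0.003089

0.0031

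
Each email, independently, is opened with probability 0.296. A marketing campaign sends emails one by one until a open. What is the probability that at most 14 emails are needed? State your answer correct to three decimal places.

0.993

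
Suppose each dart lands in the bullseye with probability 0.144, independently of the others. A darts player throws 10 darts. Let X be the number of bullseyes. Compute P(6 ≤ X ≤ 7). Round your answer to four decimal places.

0.0011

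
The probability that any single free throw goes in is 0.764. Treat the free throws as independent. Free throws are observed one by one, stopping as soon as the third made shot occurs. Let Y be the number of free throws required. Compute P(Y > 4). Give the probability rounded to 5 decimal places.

0.23833

Needing more than 4 free throws ⇔ fewer than 3 successes in the first 4. With X ~ Binomial(4, 0.764), P(Y > 4) = P(X ≤ 2).
  k=0: C(4,0)·0.764^0·0.236^4 = 0.0031020
  k=1: C(4,1)·0.764^1·0.236^3 = 0.0401688
  k=2: C(4,2)·0.764^2·0.236^2 = 0.1950572
P(X ≤ 2) = 0.2383281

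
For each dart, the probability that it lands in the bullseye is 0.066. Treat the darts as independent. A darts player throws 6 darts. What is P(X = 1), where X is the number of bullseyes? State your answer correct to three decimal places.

X ~ Binomial(n=6, p=0.066).
P(X=1) = C(6,1) · p^1 · (1−p)^5
= 6 · 0.066 · 0.71078 = 0.28147

0.281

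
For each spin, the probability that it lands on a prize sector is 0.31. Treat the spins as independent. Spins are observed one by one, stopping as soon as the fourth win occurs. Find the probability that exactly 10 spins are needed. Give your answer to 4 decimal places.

0.0837

Y = trial on which the fourth success occurs; negative binomial, r=4, p=0.31.
P(Y=10) = C(9,3) · p^4 · (1−p)^6
= 84 · 0.0092352 · 0.10792 = 0.083718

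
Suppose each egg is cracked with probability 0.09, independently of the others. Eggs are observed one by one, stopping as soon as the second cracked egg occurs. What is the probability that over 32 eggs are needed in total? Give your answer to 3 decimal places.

Needing more than 32 eggs ⇔ fewer than 2 successes in the first 32. With X ~ Binomial(32, 0.09), P(Y > 32) = P(X ≤ 1).
  k=0: C(32,0)·0.09^0·0.91^32 = 0.04890
  k=1: C(32,1)·0.09^1·0.91^31 = 0.15477
P(X ≤ 1) = 0.20367

0.204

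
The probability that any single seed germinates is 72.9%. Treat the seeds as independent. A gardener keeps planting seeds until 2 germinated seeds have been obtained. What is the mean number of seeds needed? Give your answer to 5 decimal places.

2.74348

Y = total seeds until the second success; negative binomial with r=2, p=0.729.
E[Y] = r / p = 2 / 0.729 = 2.7434842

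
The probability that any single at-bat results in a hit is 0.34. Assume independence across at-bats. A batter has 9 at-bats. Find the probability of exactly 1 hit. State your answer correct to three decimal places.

X ~ Binomial(n=9, p=0.34).
P(X=1) = C(9,1) · p^1 · (1−p)^8
= 9 · 0.34 · 0.036004 = 0.11017

0.110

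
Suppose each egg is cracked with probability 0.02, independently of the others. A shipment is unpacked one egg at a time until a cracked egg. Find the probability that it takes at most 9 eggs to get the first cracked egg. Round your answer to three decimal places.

Y = number of eggs to the first success; geometric, p = 0.02.
P(Y ≤ 9) = 1 − (1−p)^9 = 1 − 0.83375 = 0.16625

0.166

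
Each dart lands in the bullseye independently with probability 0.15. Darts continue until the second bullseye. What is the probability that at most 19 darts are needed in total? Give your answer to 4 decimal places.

0.8015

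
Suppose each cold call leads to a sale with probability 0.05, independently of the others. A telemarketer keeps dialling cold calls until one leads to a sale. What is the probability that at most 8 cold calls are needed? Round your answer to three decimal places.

0.337

Y = number of cold calls to the first success; geometric, p = 0.05.
P(Y ≤ 8) = 1 − (1−p)^8 = 1 − 0.66342 = 0.33658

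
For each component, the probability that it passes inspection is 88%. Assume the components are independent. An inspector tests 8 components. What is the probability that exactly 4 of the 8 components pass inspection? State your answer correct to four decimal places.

X ~ Binomial(n=8, p=0.88).
P(X=4) = C(8,4) · p^4 · (1−p)^4
= 70 · 0.5997 · 0.00020736 = 0.008705

0.0087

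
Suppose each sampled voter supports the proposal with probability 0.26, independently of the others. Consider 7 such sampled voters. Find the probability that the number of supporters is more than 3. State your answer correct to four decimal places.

X ~ Binomial(7, 0.26); P(X ≥ 4) = Σ C(7,k) p^k (1−p)^(7−k) over k:
  k=4: C(7,4)·0.26^4·0.74^3 = 0.064812
  k=5: C(7,5)·0.26^5·0.74^2 = 0.013663
  k=6: C(7,6)·0.26^6·0.74^1 = 0.001600
  k=7: C(7,7)·0.26^7·0.74^0 = 0.000080
Total = 0.080156

0.0802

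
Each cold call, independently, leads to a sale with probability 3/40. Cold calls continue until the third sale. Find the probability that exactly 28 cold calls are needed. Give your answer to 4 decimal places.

0.0211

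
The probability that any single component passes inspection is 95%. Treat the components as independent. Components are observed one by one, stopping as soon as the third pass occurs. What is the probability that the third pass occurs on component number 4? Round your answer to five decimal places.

Y = trial on which the third success occurs; negative binomial, r=3, p=0.95.
P(Y=4) = C(3,2) · p^3 · (1−p)^1
= 3 · 0.85737 · 0.05 = 0.1286063

0.12861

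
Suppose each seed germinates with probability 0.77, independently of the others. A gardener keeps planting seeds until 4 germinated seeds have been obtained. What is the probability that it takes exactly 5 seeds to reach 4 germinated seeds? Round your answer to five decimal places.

0.32341

Y = trial on which the fourth success occurs; negative binomial, r=4, p=0.77.
P(Y=5) = C(4,3) · p^4 · (1−p)^1
= 4 · 0.35153 · 0.23 = 0.3234080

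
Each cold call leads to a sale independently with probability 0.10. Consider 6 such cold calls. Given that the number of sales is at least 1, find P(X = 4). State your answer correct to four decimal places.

X ~ Binomial(6, 0.10). Want P(X=4 | X≥1) = P(X=4) / P(X≥1).
P(X=4) = C(6,4)·0.10^4·0.90^2 = 0.001215
P(X≥1) = 1 − 0.531441 = 0.468559
Ratio = 0.001215 / 0.468559 = 0.002593

0.0026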